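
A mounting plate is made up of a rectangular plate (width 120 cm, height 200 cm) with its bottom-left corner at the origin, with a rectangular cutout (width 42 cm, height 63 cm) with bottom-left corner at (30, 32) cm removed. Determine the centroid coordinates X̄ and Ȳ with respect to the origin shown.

X̄ = 61.12 cm, Ȳ = 104.52 cm

Part | A | x̄ᵢ | ȳᵢ | A·x̄ᵢ | A·ȳᵢ
plate | 24000.00 | 60.00 | 100.00 | 1440000.00 | 2400000.00
hole | -2646.00 | 51.00 | 63.50 | -134946.00 | -168021.00
Σ | 21354.00 |  |  | 1305054.00 | 2231979.00
X̄ = 1305054.00 / 21354.00 = 61.12 cm
Ȳ = 2231979.00 / 21354.00 = 104.52 cm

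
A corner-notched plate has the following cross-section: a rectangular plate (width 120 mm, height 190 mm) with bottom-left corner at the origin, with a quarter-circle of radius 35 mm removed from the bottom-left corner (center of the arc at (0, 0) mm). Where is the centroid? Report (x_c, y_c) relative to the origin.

plate: A = 120 × 190 = 22800.00, centroid at (60.00, 95.00).
removed quarter-circle: A = −¼π·35² = -962.11, centroid at (14.85, 14.85).
ΣA = 21837.89 mm², ΣAx_c = 1353708.33 mm³, ΣAy_c = 2151708.33 mm³.
x_c = 1353708.33/21837.89 = 61.99 mm; y_c = 2151708.33/21837.89 = 98.53 mm.

x_c = 61.99 mm, y_c = 98.53 mm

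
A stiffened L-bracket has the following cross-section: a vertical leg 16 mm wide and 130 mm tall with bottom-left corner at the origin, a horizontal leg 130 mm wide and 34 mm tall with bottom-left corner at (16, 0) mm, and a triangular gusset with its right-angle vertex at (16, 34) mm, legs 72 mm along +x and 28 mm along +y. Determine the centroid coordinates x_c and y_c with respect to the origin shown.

x_c = 55.27 mm, y_c = 33.83 mm

Part | A | x̄ᵢ | ȳᵢ | A·x̄ᵢ | A·ȳᵢ
vertical leg | 2080.00 | 8.00 | 65.00 | 16640.00 | 135200.00
horizontal leg | 4420.00 | 81.00 | 17.00 | 358020.00 | 75140.00
gusset | 1008.00 | 40.00 | 43.33 | 40320.00 | 43680.00
Σ | 7508.00 |  |  | 414980.00 | 254020.00
x_c = 414980.00 / 7508.00 = 55.27 mm
y_c = 254020.00 / 7508.00 = 33.83 mm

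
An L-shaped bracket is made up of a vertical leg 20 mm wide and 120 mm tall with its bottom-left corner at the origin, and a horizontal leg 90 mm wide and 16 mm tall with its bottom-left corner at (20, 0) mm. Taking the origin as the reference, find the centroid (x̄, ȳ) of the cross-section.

x̄ = 30.62 mm, ȳ = 40.50 mm

vertical leg: A = 20 × 120 = 2400.00, centroid at (10.00, 60.00).
horizontal leg: A = 90 × 16 = 1440.00, centroid at (65.00, 8.00).
ΣA = 3840.00 mm²
ΣAx̄ = (2400.00)(10.00) + (1440.00)(65.00) = 117600.00 mm³
ΣAȳ = (2400.00)(60.00) + (1440.00)(8.00) = 155520.00 mm³
x̄ = 117600.00 / 3840.00 = 30.62 mm
ȳ = 155520.00 / 3840.00 = 40.50 mm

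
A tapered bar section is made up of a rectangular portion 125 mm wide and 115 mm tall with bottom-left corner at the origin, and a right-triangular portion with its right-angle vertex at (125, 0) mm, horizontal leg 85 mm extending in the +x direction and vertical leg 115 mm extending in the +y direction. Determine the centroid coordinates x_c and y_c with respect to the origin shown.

rectangular portion: A = 125 × 115 = 14375.00, centroid at (62.50, 57.50).
triangular portion: A = ½·85·115 = 4887.50, centroid at (153.33, 38.33).
ΣA = 19262.50 mm², ΣAx_c = 1647854.17 mm³, ΣAy_c = 1013916.67 mm³.
x_c = 1647854.17/19262.50 = 85.55 mm; y_c = 1013916.67/19262.50 = 52.64 mm.

x_c = 85.55 mm, y_c = 52.64 mm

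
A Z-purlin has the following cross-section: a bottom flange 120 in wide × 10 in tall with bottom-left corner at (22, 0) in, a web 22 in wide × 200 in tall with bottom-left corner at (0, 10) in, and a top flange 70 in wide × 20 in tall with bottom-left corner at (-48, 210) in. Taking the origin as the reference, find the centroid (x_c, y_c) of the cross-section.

x_c = 18.37 in, y_c = 114.00 in

Part | A | x̄ᵢ | ȳᵢ | A·x̄ᵢ | A·ȳᵢ
bottom flange | 1200.00 | 82.00 | 5.00 | 98400.00 | 6000.00
web | 4400.00 | 11.00 | 110.00 | 48400.00 | 484000.00
top flange | 1400.00 | -13.00 | 220.00 | -18200.00 | 308000.00
Σ | 7000.00 |  |  | 128600.00 | 798000.00
x_c = 128600.00 / 7000.00 = 18.37 in
y_c = 798000.00 / 7000.00 = 114.00 in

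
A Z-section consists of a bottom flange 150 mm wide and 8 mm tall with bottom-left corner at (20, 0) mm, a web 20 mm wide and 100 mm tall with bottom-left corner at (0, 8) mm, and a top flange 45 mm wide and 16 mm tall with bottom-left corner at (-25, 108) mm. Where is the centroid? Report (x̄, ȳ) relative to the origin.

x̄ = 33.72 mm, ȳ = 52.12 mm

bottom flange: A = 150 × 8 = 1200.00, centroid at (95.00, 4.00).
web: A = 20 × 100 = 2000.00, centroid at (10.00, 58.00).
top flange: A = 45 × 16 = 720.00, centroid at (-2.50, 116.00).
ΣA = 3920.00 mm²
ΣAx̄ = (1200.00)(95.00) + (2000.00)(10.00) + (720.00)(-2.50) = 132200.00 mm³
ΣAȳ = (1200.00)(4.00) + (2000.00)(58.00) + (720.00)(116.00) = 204320.00 mm³
x̄ = 132200.00 / 3920.00 = 33.72 mm
ȳ = 204320.00 / 3920.00 = 52.12 mm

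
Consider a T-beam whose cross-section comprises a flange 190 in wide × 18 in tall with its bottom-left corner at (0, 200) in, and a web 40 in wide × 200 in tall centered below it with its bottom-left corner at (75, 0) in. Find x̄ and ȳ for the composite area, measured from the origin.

x̄ = 95.00 in, ȳ = 132.64 in

web: A = 40 × 200 = 8000.00, centroid at (95.00, 100.00).
flange: A = 190 × 18 = 3420.00, centroid at (95.00, 209.00).
ΣA = 11420.00 in², ΣAx̄ = 1084900.00 in³, ΣAȳ = 1514780.00 in³.
x̄ = 1084900.00/11420.00 = 95.00 in; ȳ = 1514780.00/11420.00 = 132.64 in.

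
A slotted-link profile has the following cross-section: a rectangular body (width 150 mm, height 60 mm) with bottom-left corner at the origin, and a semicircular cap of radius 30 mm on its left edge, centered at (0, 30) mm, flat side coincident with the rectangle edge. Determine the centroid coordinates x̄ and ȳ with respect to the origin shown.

x̄ = 63.09 mm, ȳ = 30.00 mm

rectangular body: A = 150 × 60 = 9000.00, centroid at (75.00, 30.00).
semicircular end: A = ½π·30² = 1413.72, centroid at (-12.73, 30.00).
ΣA = 10413.72 mm², ΣAx̄ = 657000.00 mm³, ΣAȳ = 312411.50 mm³.
x̄ = 657000.00/10413.72 = 63.09 mm; ȳ = 312411.50/10413.72 = 30.00 mm.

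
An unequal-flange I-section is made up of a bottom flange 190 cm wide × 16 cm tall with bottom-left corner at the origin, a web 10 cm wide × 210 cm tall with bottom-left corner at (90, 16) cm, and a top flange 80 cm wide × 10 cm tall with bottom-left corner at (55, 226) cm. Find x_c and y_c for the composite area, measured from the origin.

Part | A | x̄ᵢ | ȳᵢ | A·x̄ᵢ | A·ȳᵢ
bottom flange | 3040.00 | 95.00 | 8.00 | 288800.00 | 24320.00
web | 2100.00 | 95.00 | 121.00 | 199500.00 | 254100.00
top flange | 800.00 | 95.00 | 231.00 | 76000.00 | 184800.00
Σ | 5940.00 |  |  | 564300.00 | 463220.00
x_c = 564300.00 / 5940.00 = 95.00 cm
y_c = 463220.00 / 5940.00 = 77.98 cm

x_c = 95.00 cm, y_c = 77.98 cm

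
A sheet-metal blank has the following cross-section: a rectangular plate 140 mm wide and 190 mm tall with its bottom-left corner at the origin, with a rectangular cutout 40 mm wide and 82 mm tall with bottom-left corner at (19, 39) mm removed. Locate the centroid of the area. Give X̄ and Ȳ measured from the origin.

X̄ = 74.36 mm, Ȳ = 97.11 mm

plate: A = 140 × 190 = 26600.00, centroid at (70.00, 95.00).
hole: A = −(40 × 82) = -3280.00, centroid at (39.00, 80.00).
ΣA = 23320.00 mm²
ΣAX̄ = (26600.00)(70.00) + (-3280.00)(39.00) = 1734080.00 mm³
ΣAȲ = (26600.00)(95.00) + (-3280.00)(80.00) = 2264600.00 mm³
X̄ = 1734080.00 / 23320.00 = 74.36 mm
Ȳ = 2264600.00 / 23320.00 = 97.11 mm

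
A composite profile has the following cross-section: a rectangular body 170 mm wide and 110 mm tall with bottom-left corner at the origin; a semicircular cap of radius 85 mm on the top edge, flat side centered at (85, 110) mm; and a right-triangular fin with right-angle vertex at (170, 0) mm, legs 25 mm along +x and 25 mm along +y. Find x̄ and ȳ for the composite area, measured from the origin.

rectangular body: A = 170 × 110 = 18700.00, centroid at (85.00, 55.00).
semicircular top: A = ½π·85² = 11349.00, centroid at (85.00, 146.08).
triangular fin: A = ½·25·25 = 312.50, centroid at (178.33, 8.33).
ΣA = 30361.50 mm²
ΣAx̄ = (18700.00)(85.00) + (11349.00)(85.00) + (312.50)(178.33) = 2609894.46 mm³
ΣAȳ = (18700.00)(55.00) + (11349.00)(146.08) + (312.50)(8.33) = 2688911.21 mm³
x̄ = 2609894.46 / 30361.50 = 85.96 mm
ȳ = 2688911.21 / 30361.50 = 88.56 mm

x̄ = 85.96 mm, ȳ = 88.56 mm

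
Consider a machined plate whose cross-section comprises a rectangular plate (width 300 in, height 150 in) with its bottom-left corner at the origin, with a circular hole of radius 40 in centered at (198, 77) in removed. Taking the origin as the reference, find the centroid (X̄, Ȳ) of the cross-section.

X̄ = 143.96 in, Ȳ = 74.75 in

Part | A | x̄ᵢ | ȳᵢ | A·x̄ᵢ | A·ȳᵢ
plate | 45000.00 | 150.00 | 75.00 | 6750000.00 | 3375000.00
hole | -5026.55 | 198.00 | 77.00 | -995256.55 | -387044.21
Σ | 39973.45 |  |  | 5754743.45 | 2987955.79
X̄ = 5754743.45 / 39973.45 = 143.96 in
Ȳ = 2987955.79 / 39973.45 = 74.75 in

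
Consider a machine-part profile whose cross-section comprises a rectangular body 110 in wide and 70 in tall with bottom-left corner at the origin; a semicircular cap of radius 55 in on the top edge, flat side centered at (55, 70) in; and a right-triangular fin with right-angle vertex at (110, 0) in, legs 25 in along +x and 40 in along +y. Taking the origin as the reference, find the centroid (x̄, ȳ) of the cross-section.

Part | A | x̄ᵢ | ȳᵢ | A·x̄ᵢ | A·ȳᵢ
rectangular body | 7700.00 | 55.00 | 35.00 | 423500.00 | 269500.00
semicircular top | 4751.66 | 55.00 | 93.34 | 261341.24 | 443532.79
triangular fin | 500.00 | 118.33 | 13.33 | 59166.67 | 6666.67
Σ | 12951.66 |  |  | 744007.91 | 719699.46
x̄ = 744007.91 / 12951.66 = 57.44 in
ȳ = 719699.46 / 12951.66 = 55.57 in

x̄ = 57.44 in, ȳ = 55.57 in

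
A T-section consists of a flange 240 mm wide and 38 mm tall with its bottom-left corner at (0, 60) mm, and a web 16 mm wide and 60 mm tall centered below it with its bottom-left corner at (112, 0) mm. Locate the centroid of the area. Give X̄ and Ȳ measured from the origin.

web: A = 16 × 60 = 960.00, centroid at (120.00, 30.00).
flange: A = 240 × 38 = 9120.00, centroid at (120.00, 79.00).
ΣA = 10080.00 mm²
ΣAX̄ = (960.00)(120.00) + (9120.00)(120.00) = 1209600.00 mm³
ΣAȲ = (960.00)(30.00) + (9120.00)(79.00) = 749280.00 mm³
X̄ = 1209600.00 / 10080.00 = 120.00 mm
Ȳ = 749280.00 / 10080.00 = 74.33 mm

X̄ = 120.00 mm, Ȳ = 74.33 mm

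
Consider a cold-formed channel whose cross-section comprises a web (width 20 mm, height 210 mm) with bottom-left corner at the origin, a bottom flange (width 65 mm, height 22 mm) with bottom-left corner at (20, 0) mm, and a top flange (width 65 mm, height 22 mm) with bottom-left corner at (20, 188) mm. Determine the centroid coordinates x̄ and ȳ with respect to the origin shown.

web: A = 20 × 210 = 4200.00, centroid at (10.00, 105.00).
bottom flange: A = 65 × 22 = 1430.00, centroid at (52.50, 11.00).
top flange: A = 65 × 22 = 1430.00, centroid at (52.50, 199.00).
ΣA = 7060.00 mm², ΣAx̄ = 192150.00 mm³, ΣAȳ = 741300.00 mm³.
x̄ = 192150.00/7060.00 = 27.22 mm; ȳ = 741300.00/7060.00 = 105.00 mm.

x̄ = 27.22 mm, ȳ = 105.00 mm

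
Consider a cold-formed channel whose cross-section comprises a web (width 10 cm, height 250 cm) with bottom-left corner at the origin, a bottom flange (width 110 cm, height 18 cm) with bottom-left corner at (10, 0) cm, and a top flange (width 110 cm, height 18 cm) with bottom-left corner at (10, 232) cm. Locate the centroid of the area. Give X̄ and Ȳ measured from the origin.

X̄ = 41.78 cm, Ȳ = 125.00 cm

Part | A | x̄ᵢ | ȳᵢ | A·x̄ᵢ | A·ȳᵢ
web | 2500.00 | 5.00 | 125.00 | 12500.00 | 312500.00
bottom flange | 1980.00 | 65.00 | 9.00 | 128700.00 | 17820.00
top flange | 1980.00 | 65.00 | 241.00 | 128700.00 | 477180.00
Σ | 6460.00 |  |  | 269900.00 | 807500.00
X̄ = 269900.00 / 6460.00 = 41.78 cm
Ȳ = 807500.00 / 6460.00 = 125.00 cm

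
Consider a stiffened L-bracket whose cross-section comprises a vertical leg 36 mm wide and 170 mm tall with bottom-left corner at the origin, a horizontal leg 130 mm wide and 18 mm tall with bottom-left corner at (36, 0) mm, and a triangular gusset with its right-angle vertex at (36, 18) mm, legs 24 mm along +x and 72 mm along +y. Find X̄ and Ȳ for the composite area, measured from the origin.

vertical leg: A = 36 × 170 = 6120.00, centroid at (18.00, 85.00).
horizontal leg: A = 130 × 18 = 2340.00, centroid at (101.00, 9.00).
gusset: A = ½·24·72 = 864.00, centroid at (44.00, 42.00).
ΣA = 9324.00 mm²
ΣAX̄ = (6120.00)(18.00) + (2340.00)(101.00) + (864.00)(44.00) = 384516.00 mm³
ΣAȲ = (6120.00)(85.00) + (2340.00)(9.00) + (864.00)(42.00) = 577548.00 mm³
X̄ = 384516.00 / 9324.00 = 41.24 mm
Ȳ = 577548.00 / 9324.00 = 61.94 mm

X̄ = 41.24 mm, Ȳ = 61.94 mm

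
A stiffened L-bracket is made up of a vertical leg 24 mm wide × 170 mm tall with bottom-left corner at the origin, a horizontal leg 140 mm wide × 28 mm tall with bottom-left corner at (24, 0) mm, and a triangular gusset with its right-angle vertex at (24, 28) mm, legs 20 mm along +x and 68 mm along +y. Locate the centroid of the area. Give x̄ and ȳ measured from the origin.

x̄ = 50.49 mm, ȳ = 50.25 mm

Part | A | x̄ᵢ | ȳᵢ | A·x̄ᵢ | A·ȳᵢ
vertical leg | 4080.00 | 12.00 | 85.00 | 48960.00 | 346800.00
horizontal leg | 3920.00 | 94.00 | 14.00 | 368480.00 | 54880.00
gusset | 680.00 | 30.67 | 50.67 | 20853.33 | 34453.33
Σ | 8680.00 |  |  | 438293.33 | 436133.33
x̄ = 438293.33 / 8680.00 = 50.49 mm
ȳ = 436133.33 / 8680.00 = 50.25 mm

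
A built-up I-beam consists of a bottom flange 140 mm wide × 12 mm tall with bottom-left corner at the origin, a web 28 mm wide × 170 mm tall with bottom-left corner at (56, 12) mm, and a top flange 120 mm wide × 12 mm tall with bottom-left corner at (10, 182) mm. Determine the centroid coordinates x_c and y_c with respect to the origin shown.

x_c = 70.00 mm, y_c = 94.23 mm

bottom flange: A = 140 × 12 = 1680.00, centroid at (70.00, 6.00).
web: A = 28 × 170 = 4760.00, centroid at (70.00, 97.00).
top flange: A = 120 × 12 = 1440.00, centroid at (70.00, 188.00).
ΣA = 7880.00 mm², ΣAx_c = 551600.00 mm³, ΣAy_c = 742520.00 mm³.
x_c = 551600.00/7880.00 = 70.00 mm; y_c = 742520.00/7880.00 = 94.23 mm.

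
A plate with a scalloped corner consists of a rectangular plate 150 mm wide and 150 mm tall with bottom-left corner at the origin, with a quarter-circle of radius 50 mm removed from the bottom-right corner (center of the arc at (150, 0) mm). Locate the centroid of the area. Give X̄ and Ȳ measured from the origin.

X̄ = 69.86 mm, Ȳ = 80.14 mm

plate: A = 150 × 150 = 22500.00, centroid at (75.00, 75.00).
removed quarter-circle: A = −¼π·50² = -1963.50, centroid at (128.78, 21.22).
ΣA = 20536.50 mm², ΣAX̄ = 1434642.36 mm³, ΣAȲ = 1645833.33 mm³.
X̄ = 1434642.36/20536.50 = 69.86 mm; Ȳ = 1645833.33/20536.50 = 80.14 mm.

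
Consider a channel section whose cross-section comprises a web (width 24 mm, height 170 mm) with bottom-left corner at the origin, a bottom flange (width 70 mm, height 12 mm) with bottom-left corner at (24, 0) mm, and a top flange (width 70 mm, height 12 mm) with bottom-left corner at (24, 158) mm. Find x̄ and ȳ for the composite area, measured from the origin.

web: A = 24 × 170 = 4080.00, centroid at (12.00, 85.00).
bottom flange: A = 70 × 12 = 840.00, centroid at (59.00, 6.00).
top flange: A = 70 × 12 = 840.00, centroid at (59.00, 164.00).
ΣA = 5760.00 mm², ΣAx̄ = 148080.00 mm³, ΣAȳ = 489600.00 mm³.
x̄ = 148080.00/5760.00 = 25.71 mm; ȳ = 489600.00/5760.00 = 85.00 mm.

x̄ = 25.71 mm, ȳ = 85.00 mm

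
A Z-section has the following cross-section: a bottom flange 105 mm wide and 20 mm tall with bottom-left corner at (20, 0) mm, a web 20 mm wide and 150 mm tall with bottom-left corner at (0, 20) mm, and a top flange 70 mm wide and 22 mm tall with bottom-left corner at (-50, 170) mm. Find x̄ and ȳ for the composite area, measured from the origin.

bottom flange: A = 105 × 20 = 2100.00, centroid at (72.50, 10.00).
web: A = 20 × 150 = 3000.00, centroid at (10.00, 95.00).
top flange: A = 70 × 22 = 1540.00, centroid at (-15.00, 181.00).
ΣA = 6640.00 mm²
ΣAx̄ = (2100.00)(72.50) + (3000.00)(10.00) + (1540.00)(-15.00) = 159150.00 mm³
ΣAȳ = (2100.00)(10.00) + (3000.00)(95.00) + (1540.00)(181.00) = 584740.00 mm³
x̄ = 159150.00 / 6640.00 = 23.97 mm
ȳ = 584740.00 / 6640.00 = 88.06 mm

x̄ = 23.97 mm, ȳ = 88.06 mm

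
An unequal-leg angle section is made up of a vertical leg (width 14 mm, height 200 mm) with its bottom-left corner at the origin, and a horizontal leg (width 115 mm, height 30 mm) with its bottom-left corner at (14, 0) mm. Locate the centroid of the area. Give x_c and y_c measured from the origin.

x_c = 42.60 mm, y_c = 53.08 mm

Part | A | x̄ᵢ | ȳᵢ | A·x̄ᵢ | A·ȳᵢ
vertical leg | 2800.00 | 7.00 | 100.00 | 19600.00 | 280000.00
horizontal leg | 3450.00 | 71.50 | 15.00 | 246675.00 | 51750.00
Σ | 6250.00 |  |  | 266275.00 | 331750.00
x_c = 266275.00 / 6250.00 = 42.60 mm
y_c = 331750.00 / 6250.00 = 53.08 mm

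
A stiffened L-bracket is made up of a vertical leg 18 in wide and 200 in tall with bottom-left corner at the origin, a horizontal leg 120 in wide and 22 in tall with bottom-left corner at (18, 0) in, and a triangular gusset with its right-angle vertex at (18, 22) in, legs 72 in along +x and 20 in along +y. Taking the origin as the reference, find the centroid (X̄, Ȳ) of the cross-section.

vertical leg: A = 18 × 200 = 3600.00, centroid at (9.00, 100.00).
horizontal leg: A = 120 × 22 = 2640.00, centroid at (78.00, 11.00).
gusset: A = ½·72·20 = 720.00, centroid at (42.00, 28.67).
ΣA = 6960.00 in²
ΣAX̄ = (3600.00)(9.00) + (2640.00)(78.00) + (720.00)(42.00) = 268560.00 in³
ΣAȲ = (3600.00)(100.00) + (2640.00)(11.00) + (720.00)(28.67) = 409680.00 in³
X̄ = 268560.00 / 6960.00 = 38.59 in
Ȳ = 409680.00 / 6960.00 = 58.86 in

X̄ = 38.59 in, Ȳ = 58.86 in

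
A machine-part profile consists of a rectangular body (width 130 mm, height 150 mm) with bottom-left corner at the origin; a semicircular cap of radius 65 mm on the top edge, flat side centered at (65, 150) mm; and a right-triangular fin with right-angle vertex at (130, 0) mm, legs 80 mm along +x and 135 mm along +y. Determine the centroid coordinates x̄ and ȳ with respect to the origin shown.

Part | A | x̄ᵢ | ȳᵢ | A·x̄ᵢ | A·ȳᵢ
rectangular body | 19500.00 | 65.00 | 75.00 | 1267500.00 | 1462500.00
semicircular top | 6636.61 | 65.00 | 177.59 | 431379.94 | 1178575.51
triangular fin | 5400.00 | 156.67 | 45.00 | 846000.00 | 243000.00
Σ | 31536.61 |  |  | 2544879.94 | 2884075.51
x̄ = 2544879.94 / 31536.61 = 80.70 mm
ȳ = 2884075.51 / 31536.61 = 91.45 mm

x̄ = 80.70 mm, ȳ = 91.45 mm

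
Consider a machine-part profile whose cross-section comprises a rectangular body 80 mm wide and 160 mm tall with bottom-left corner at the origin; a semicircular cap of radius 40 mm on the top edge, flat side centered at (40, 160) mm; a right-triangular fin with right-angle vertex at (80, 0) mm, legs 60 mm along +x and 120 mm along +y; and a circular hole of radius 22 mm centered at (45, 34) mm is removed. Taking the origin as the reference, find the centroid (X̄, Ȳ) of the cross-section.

X̄ = 51.98 mm, Ȳ = 89.76 mm

rectangular body: A = 80 × 160 = 12800.00, centroid at (40.00, 80.00).
semicircular top: A = ½π·40² = 2513.27, centroid at (40.00, 176.98).
triangular fin: A = ½·60·120 = 3600.00, centroid at (100.00, 40.00).
hole: A = −π·22² = -1520.53, centroid at (45.00, 34.00).
ΣA = 17392.74 mm²
ΣAX̄ = (12800.00)(40.00) + (2513.27)(40.00) + (3600.00)(100.00) + (-1520.53)(45.00) = 904107.08 mm³
ΣAȲ = (12800.00)(80.00) + (2513.27)(176.98) + (3600.00)(40.00) + (-1520.53)(34.00) = 1561092.48 mm³
X̄ = 904107.08 / 17392.74 = 51.98 mm
Ȳ = 1561092.48 / 17392.74 = 89.76 mm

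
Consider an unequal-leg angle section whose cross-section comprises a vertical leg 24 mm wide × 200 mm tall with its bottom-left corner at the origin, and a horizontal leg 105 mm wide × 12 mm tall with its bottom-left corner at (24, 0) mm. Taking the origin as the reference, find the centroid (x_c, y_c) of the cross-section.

vertical leg: A = 24 × 200 = 4800.00, centroid at (12.00, 100.00).
horizontal leg: A = 105 × 12 = 1260.00, centroid at (76.50, 6.00).
ΣA = 6060.00 mm², ΣAx_c = 153990.00 mm³, ΣAy_c = 487560.00 mm³.
x_c = 153990.00/6060.00 = 25.41 mm; y_c = 487560.00/6060.00 = 80.46 mm.

x_c = 25.41 mm, y_c = 80.46 mm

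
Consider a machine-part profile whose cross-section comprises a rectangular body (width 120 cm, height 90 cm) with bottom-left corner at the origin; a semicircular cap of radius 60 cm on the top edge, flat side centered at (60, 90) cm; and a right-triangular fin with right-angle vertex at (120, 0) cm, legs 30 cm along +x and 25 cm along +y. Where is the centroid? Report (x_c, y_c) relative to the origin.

rectangular body: A = 120 × 90 = 10800.00, centroid at (60.00, 45.00).
semicircular top: A = ½π·60² = 5654.87, centroid at (60.00, 115.46).
triangular fin: A = ½·30·25 = 375.00, centroid at (130.00, 8.33).
ΣA = 16829.87 cm², ΣAx_c = 1036042.01 cm³, ΣAy_c = 1142063.01 cm³.
x_c = 1036042.01/16829.87 = 61.56 cm; y_c = 1142063.01/16829.87 = 67.86 cm.

x_c = 61.56 cm, y_c = 67.86 cm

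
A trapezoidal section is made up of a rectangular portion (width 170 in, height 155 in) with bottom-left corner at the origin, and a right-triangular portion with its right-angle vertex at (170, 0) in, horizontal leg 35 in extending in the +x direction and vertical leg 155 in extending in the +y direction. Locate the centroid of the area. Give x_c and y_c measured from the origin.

rectangular portion: A = 170 × 155 = 26350.00, centroid at (85.00, 77.50).
triangular portion: A = ½·35·155 = 2712.50, centroid at (181.67, 51.67).
ΣA = 29062.50 in²
ΣAx_c = (26350.00)(85.00) + (2712.50)(181.67) = 2732520.83 in³
ΣAy_c = (26350.00)(77.50) + (2712.50)(51.67) = 2182270.83 in³
x_c = 2732520.83 / 29062.50 = 94.02 in
y_c = 2182270.83 / 29062.50 = 75.09 in

x_c = 94.02 in, y_c = 75.09 in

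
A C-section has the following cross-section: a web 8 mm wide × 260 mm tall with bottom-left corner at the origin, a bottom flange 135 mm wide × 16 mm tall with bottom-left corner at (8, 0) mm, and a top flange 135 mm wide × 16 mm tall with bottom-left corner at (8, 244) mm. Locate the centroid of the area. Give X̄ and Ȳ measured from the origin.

X̄ = 52.26 mm, Ȳ = 130.00 mm

web: A = 8 × 260 = 2080.00, centroid at (4.00, 130.00).
bottom flange: A = 135 × 16 = 2160.00, centroid at (75.50, 8.00).
top flange: A = 135 × 16 = 2160.00, centroid at (75.50, 252.00).
ΣA = 6400.00 mm²
ΣAX̄ = (2080.00)(4.00) + (2160.00)(75.50) + (2160.00)(75.50) = 334480.00 mm³
ΣAȲ = (2080.00)(130.00) + (2160.00)(8.00) + (2160.00)(252.00) = 832000.00 mm³
X̄ = 334480.00 / 6400.00 = 52.26 mm
Ȳ = 832000.00 / 6400.00 = 130.00 mm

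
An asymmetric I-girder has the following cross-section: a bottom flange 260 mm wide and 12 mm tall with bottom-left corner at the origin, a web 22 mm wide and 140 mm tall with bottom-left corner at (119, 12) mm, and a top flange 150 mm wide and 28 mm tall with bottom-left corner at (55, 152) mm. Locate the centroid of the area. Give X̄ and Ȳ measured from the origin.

bottom flange: A = 260 × 12 = 3120.00, centroid at (130.00, 6.00).
web: A = 22 × 140 = 3080.00, centroid at (130.00, 82.00).
top flange: A = 150 × 28 = 4200.00, centroid at (130.00, 166.00).
ΣA = 10400.00 mm², ΣAX̄ = 1352000.00 mm³, ΣAȲ = 968480.00 mm³.
X̄ = 1352000.00/10400.00 = 130.00 mm; Ȳ = 968480.00/10400.00 = 93.12 mm.

X̄ = 130.00 mm, Ȳ = 93.12 mm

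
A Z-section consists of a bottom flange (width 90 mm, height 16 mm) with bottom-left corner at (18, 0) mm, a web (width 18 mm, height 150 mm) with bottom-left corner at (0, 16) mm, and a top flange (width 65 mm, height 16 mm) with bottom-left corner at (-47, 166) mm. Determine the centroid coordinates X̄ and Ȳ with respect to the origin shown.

Part | A | x̄ᵢ | ȳᵢ | A·x̄ᵢ | A·ȳᵢ
bottom flange | 1440.00 | 63.00 | 8.00 | 90720.00 | 11520.00
web | 2700.00 | 9.00 | 91.00 | 24300.00 | 245700.00
top flange | 1040.00 | -14.50 | 174.00 | -15080.00 | 180960.00
Σ | 5180.00 |  |  | 99940.00 | 438180.00
X̄ = 99940.00 / 5180.00 = 19.29 mm
Ȳ = 438180.00 / 5180.00 = 84.59 mm

X̄ = 19.29 mm, Ȳ = 84.59 mm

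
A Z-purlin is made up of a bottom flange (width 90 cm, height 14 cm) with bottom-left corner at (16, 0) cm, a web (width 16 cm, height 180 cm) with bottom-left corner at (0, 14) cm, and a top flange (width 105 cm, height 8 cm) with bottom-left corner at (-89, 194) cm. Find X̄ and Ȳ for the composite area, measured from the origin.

bottom flange: A = 90 × 14 = 1260.00, centroid at (61.00, 7.00).
web: A = 16 × 180 = 2880.00, centroid at (8.00, 104.00).
top flange: A = 105 × 8 = 840.00, centroid at (-36.50, 198.00).
ΣA = 4980.00 cm², ΣAX̄ = 69240.00 cm³, ΣAȲ = 474660.00 cm³.
X̄ = 69240.00/4980.00 = 13.90 cm; Ȳ = 474660.00/4980.00 = 95.31 cm.

X̄ = 13.90 cm, Ȳ = 95.31 cm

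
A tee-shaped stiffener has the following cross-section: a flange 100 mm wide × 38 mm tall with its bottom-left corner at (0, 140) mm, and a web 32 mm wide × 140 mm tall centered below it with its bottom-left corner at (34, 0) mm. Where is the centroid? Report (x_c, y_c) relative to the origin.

x_c = 50.00 mm, y_c = 110.85 mm

web: A = 32 × 140 = 4480.00, centroid at (50.00, 70.00).
flange: A = 100 × 38 = 3800.00, centroid at (50.00, 159.00).
ΣA = 8280.00 mm²
ΣAx_c = (4480.00)(50.00) + (3800.00)(50.00) = 414000.00 mm³
ΣAy_c = (4480.00)(70.00) + (3800.00)(159.00) = 917800.00 mm³
x_c = 414000.00 / 8280.00 = 50.00 mm
y_c = 917800.00 / 8280.00 = 110.85 mm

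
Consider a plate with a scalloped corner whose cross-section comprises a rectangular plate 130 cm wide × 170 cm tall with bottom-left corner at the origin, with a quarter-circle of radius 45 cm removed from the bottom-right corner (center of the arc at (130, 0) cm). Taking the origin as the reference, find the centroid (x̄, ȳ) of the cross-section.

plate: A = 130 × 170 = 22100.00, centroid at (65.00, 85.00).
removed quarter-circle: A = −¼π·45² = -1590.43, centroid at (110.90, 19.10).
ΣA = 20509.57 cm²
ΣAx̄ = (22100.00)(65.00) + (-1590.43)(110.90) = 1260118.93 cm³
ΣAȳ = (22100.00)(85.00) + (-1590.43)(19.10) = 1848125.00 cm³
x̄ = 1260118.93 / 20509.57 = 61.44 cm
ȳ = 1848125.00 / 20509.57 = 90.11 cm

x̄ = 61.44 cm, ȳ = 90.11 cm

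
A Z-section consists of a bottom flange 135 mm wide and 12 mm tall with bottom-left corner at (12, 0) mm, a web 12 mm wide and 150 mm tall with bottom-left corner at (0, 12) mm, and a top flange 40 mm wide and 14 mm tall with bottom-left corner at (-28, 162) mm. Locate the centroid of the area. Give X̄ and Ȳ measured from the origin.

bottom flange: A = 135 × 12 = 1620.00, centroid at (79.50, 6.00).
web: A = 12 × 150 = 1800.00, centroid at (6.00, 87.00).
top flange: A = 40 × 14 = 560.00, centroid at (-8.00, 169.00).
ΣA = 3980.00 mm², ΣAX̄ = 135110.00 mm³, ΣAȲ = 260960.00 mm³.
X̄ = 135110.00/3980.00 = 33.95 mm; Ȳ = 260960.00/3980.00 = 65.57 mm.

X̄ = 33.95 mm, Ȳ = 65.57 mm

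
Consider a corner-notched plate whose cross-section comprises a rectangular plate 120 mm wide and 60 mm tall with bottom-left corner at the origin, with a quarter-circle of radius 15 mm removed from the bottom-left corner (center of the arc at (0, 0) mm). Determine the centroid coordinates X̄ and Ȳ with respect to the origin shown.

X̄ = 61.35 mm, Ȳ = 30.59 mm

plate: A = 120 × 60 = 7200.00, centroid at (60.00, 30.00).
removed quarter-circle: A = −¼π·15² = -176.71, centroid at (6.37, 6.37).
ΣA = 7023.29 mm²
ΣAX̄ = (7200.00)(60.00) + (-176.71)(6.37) = 430875.00 mm³
ΣAȲ = (7200.00)(30.00) + (-176.71)(6.37) = 214875.00 mm³
X̄ = 430875.00 / 7023.29 = 61.35 mm
Ȳ = 214875.00 / 7023.29 = 30.59 mm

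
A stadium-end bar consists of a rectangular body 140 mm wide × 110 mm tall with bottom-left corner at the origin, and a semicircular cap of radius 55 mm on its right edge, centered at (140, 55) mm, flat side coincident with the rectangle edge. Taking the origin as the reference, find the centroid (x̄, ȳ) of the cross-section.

x̄ = 92.01 mm, ȳ = 55.00 mm

Part | A | x̄ᵢ | ȳᵢ | A·x̄ᵢ | A·ȳᵢ
rectangular body | 15400.00 | 70.00 | 55.00 | 1078000.00 | 847000.00
semicircular end | 4751.66 | 163.34 | 55.00 | 776148.91 | 261341.24
Σ | 20151.66 |  |  | 1854148.91 | 1108341.24
x̄ = 1854148.91 / 20151.66 = 92.01 mm
ȳ = 1108341.24 / 20151.66 = 55.00 mm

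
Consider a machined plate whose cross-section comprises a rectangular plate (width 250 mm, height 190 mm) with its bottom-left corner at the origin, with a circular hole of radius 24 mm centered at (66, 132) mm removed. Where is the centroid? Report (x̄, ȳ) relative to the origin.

plate: A = 250 × 190 = 47500.00, centroid at (125.00, 95.00).
hole: A = −π·24² = -1809.56, centroid at (66.00, 132.00).
ΣA = 45690.44 mm²
ΣAx̄ = (47500.00)(125.00) + (-1809.56)(66.00) = 5818069.21 mm³
ΣAȳ = (47500.00)(95.00) + (-1809.56)(132.00) = 4273638.43 mm³
x̄ = 5818069.21 / 45690.44 = 127.34 mm
ȳ = 4273638.43 / 45690.44 = 93.53 mm

x̄ = 127.34 mm, ȳ = 93.53 mm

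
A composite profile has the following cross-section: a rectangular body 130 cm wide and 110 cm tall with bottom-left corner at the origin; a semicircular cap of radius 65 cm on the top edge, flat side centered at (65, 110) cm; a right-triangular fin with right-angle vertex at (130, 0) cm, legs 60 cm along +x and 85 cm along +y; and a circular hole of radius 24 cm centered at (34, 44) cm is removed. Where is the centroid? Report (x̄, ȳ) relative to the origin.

x̄ = 77.59 cm, ȳ = 78.07 cm

rectangular body: A = 130 × 110 = 14300.00, centroid at (65.00, 55.00).
semicircular top: A = ½π·65² = 6636.61, centroid at (65.00, 137.59).
triangular fin: A = ½·60·85 = 2550.00, centroid at (150.00, 28.33).
hole: A = −π·24² = -1809.56, centroid at (34.00, 44.00).
ΣA = 21677.06 cm², ΣAx̄ = 1681854.99 cm³, ΣAȳ = 1692240.40 cm³.
x̄ = 1681854.99/21677.06 = 77.59 cm; ȳ = 1692240.40/21677.06 = 78.07 cm.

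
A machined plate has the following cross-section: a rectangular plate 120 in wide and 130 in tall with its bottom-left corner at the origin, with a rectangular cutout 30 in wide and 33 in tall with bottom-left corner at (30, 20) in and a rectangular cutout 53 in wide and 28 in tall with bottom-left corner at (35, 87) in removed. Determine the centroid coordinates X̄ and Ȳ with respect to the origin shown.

Part | A | x̄ᵢ | ȳᵢ | A·x̄ᵢ | A·ȳᵢ
plate | 15600.00 | 60.00 | 65.00 | 936000.00 | 1014000.00
hole 1 | -990.00 | 45.00 | 36.50 | -44550.00 | -36135.00
hole 2 | -1484.00 | 61.50 | 101.00 | -91266.00 | -149884.00
Σ | 13126.00 |  |  | 800184.00 | 827981.00
X̄ = 800184.00 / 13126.00 = 60.96 in
Ȳ = 827981.00 / 13126.00 = 63.08 in

X̄ = 60.96 in, Ȳ = 63.08 in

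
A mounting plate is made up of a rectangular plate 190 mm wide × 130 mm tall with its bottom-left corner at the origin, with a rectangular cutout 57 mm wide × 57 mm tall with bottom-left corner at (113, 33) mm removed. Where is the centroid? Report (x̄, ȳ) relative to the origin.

plate: A = 190 × 130 = 24700.00, centroid at (95.00, 65.00).
hole: A = −(57 × 57) = -3249.00, centroid at (141.50, 61.50).
ΣA = 21451.00 mm², ΣAx̄ = 1886766.50 mm³, ΣAȳ = 1405686.50 mm³.
x̄ = 1886766.50/21451.00 = 87.96 mm; ȳ = 1405686.50/21451.00 = 65.53 mm.

x̄ = 87.96 mm, ȳ = 65.53 mm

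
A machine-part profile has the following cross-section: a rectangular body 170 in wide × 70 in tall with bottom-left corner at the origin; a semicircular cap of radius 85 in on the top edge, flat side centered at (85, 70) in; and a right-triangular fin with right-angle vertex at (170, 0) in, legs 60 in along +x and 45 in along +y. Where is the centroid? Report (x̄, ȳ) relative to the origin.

x̄ = 90.76 in, ȳ = 66.69 in

rectangular body: A = 170 × 70 = 11900.00, centroid at (85.00, 35.00).
semicircular top: A = ½π·85² = 11349.00, centroid at (85.00, 106.08).
triangular fin: A = ½·60·45 = 1350.00, centroid at (190.00, 15.00).
ΣA = 24599.00 in², ΣAx̄ = 2232665.29 in³, ΣAȳ = 1640596.91 in³.
x̄ = 2232665.29/24599.00 = 90.76 in; ȳ = 1640596.91/24599.00 = 66.69 in.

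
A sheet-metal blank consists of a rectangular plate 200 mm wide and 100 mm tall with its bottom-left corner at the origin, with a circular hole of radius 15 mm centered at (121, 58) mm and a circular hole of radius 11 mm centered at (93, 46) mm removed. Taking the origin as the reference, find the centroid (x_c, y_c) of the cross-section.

x_c = 99.36 mm, y_c = 49.78 mm

Part | A | x̄ᵢ | ȳᵢ | A·x̄ᵢ | A·ȳᵢ
plate | 20000.00 | 100.00 | 50.00 | 2000000.00 | 1000000.00
hole 1 | -706.86 | 121.00 | 58.00 | -85529.86 | -40997.78
hole 2 | -380.13 | 93.00 | 46.00 | -35352.34 | -17486.10
Σ | 18913.01 |  |  | 1879117.80 | 941516.11
x_c = 1879117.80 / 18913.01 = 99.36 mm
y_c = 941516.11 / 18913.01 = 49.78 mm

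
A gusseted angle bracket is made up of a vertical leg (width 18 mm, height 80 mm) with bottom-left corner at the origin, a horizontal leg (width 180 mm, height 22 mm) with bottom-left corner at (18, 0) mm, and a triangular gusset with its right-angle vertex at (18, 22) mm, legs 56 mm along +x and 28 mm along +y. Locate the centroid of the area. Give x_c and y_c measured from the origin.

vertical leg: A = 18 × 80 = 1440.00, centroid at (9.00, 40.00).
horizontal leg: A = 180 × 22 = 3960.00, centroid at (108.00, 11.00).
gusset: A = ½·56·28 = 784.00, centroid at (36.67, 31.33).
ΣA = 6184.00 mm², ΣAx_c = 469386.67 mm³, ΣAy_c = 125725.33 mm³.
x_c = 469386.67/6184.00 = 75.90 mm; y_c = 125725.33/6184.00 = 20.33 mm.

x_c = 75.90 mm, y_c = 20.33 mm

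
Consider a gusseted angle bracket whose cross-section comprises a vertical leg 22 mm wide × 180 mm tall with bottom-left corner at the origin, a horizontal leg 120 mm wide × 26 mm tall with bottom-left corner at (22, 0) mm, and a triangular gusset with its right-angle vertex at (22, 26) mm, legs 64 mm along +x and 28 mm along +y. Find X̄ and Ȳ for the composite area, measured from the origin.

vertical leg: A = 22 × 180 = 3960.00, centroid at (11.00, 90.00).
horizontal leg: A = 120 × 26 = 3120.00, centroid at (82.00, 13.00).
gusset: A = ½·64·28 = 896.00, centroid at (43.33, 35.33).
ΣA = 7976.00 mm²
ΣAX̄ = (3960.00)(11.00) + (3120.00)(82.00) + (896.00)(43.33) = 338226.67 mm³
ΣAȲ = (3960.00)(90.00) + (3120.00)(13.00) + (896.00)(35.33) = 428618.67 mm³
X̄ = 338226.67 / 7976.00 = 42.41 mm
Ȳ = 428618.67 / 7976.00 = 53.74 mm

X̄ = 42.41 mm, Ȳ = 53.74 mm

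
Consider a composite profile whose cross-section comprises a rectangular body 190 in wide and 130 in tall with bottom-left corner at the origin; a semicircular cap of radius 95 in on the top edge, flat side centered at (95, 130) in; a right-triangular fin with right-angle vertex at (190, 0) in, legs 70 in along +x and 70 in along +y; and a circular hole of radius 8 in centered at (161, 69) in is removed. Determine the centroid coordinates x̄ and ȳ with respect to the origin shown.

x̄ = 101.73 in, ȳ = 98.80 in

Part | A | x̄ᵢ | ȳᵢ | A·x̄ᵢ | A·ȳᵢ
rectangular body | 24700.00 | 95.00 | 65.00 | 2346500.00 | 1605500.00
semicircular top | 14176.44 | 95.00 | 170.32 | 1346761.50 | 2414520.12
triangular fin | 2450.00 | 213.33 | 23.33 | 522666.67 | 57166.67
hole | -201.06 | 161.00 | 69.00 | -32370.97 | -13873.27
Σ | 41125.37 |  |  | 4183557.20 | 4063313.52
x̄ = 4183557.20 / 41125.37 = 101.73 in
ȳ = 4063313.52 / 41125.37 = 98.80 in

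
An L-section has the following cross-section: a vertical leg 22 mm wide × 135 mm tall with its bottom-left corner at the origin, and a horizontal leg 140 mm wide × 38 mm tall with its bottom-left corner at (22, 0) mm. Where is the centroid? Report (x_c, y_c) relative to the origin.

Part | A | x̄ᵢ | ȳᵢ | A·x̄ᵢ | A·ȳᵢ
vertical leg | 2970.00 | 11.00 | 67.50 | 32670.00 | 200475.00
horizontal leg | 5320.00 | 92.00 | 19.00 | 489440.00 | 101080.00
Σ | 8290.00 |  |  | 522110.00 | 301555.00
x_c = 522110.00 / 8290.00 = 62.98 mm
y_c = 301555.00 / 8290.00 = 36.38 mm

x_c = 62.98 mm, y_c = 36.38 mm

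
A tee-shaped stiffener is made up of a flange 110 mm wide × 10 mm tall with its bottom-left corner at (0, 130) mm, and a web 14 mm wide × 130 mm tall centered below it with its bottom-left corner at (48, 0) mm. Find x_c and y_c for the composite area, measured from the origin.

x_c = 55.00 mm, y_c = 91.37 mm

Part | A | x̄ᵢ | ȳᵢ | A·x̄ᵢ | A·ȳᵢ
web | 1820.00 | 55.00 | 65.00 | 100100.00 | 118300.00
flange | 1100.00 | 55.00 | 135.00 | 60500.00 | 148500.00
Σ | 2920.00 |  |  | 160600.00 | 266800.00
x_c = 160600.00 / 2920.00 = 55.00 mm
y_c = 266800.00 / 2920.00 = 91.37 mm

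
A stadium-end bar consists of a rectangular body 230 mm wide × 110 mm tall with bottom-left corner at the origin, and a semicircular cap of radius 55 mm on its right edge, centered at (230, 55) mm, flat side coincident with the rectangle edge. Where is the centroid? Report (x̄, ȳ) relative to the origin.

rectangular body: A = 230 × 110 = 25300.00, centroid at (115.00, 55.00).
semicircular end: A = ½π·55² = 4751.66, centroid at (253.34, 55.00).
ΣA = 30051.66 mm², ΣAx̄ = 4113298.21 mm³, ΣAȳ = 1652841.24 mm³.
x̄ = 4113298.21/30051.66 = 136.87 mm; ȳ = 1652841.24/30051.66 = 55.00 mm.

x̄ = 136.87 mm, ȳ = 55.00 mm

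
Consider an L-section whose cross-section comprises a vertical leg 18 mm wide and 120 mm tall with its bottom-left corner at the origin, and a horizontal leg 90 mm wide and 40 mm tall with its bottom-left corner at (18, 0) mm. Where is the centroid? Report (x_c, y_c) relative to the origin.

x_c = 42.75 mm, y_c = 35.00 mm

vertical leg: A = 18 × 120 = 2160.00, centroid at (9.00, 60.00).
horizontal leg: A = 90 × 40 = 3600.00, centroid at (63.00, 20.00).
ΣA = 5760.00 mm², ΣAx_c = 246240.00 mm³, ΣAy_c = 201600.00 mm³.
x_c = 246240.00/5760.00 = 42.75 mm; y_c = 201600.00/5760.00 = 35.00 mm.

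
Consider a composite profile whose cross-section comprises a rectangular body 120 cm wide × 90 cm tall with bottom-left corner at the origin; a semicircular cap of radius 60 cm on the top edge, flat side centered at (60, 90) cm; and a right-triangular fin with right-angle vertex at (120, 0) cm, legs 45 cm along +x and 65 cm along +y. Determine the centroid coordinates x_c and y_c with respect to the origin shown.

x_c = 66.12 cm, y_c = 65.33 cm

rectangular body: A = 120 × 90 = 10800.00, centroid at (60.00, 45.00).
semicircular top: A = ½π·60² = 5654.87, centroid at (60.00, 115.46).
triangular fin: A = ½·45·65 = 1462.50, centroid at (135.00, 21.67).
ΣA = 17917.37 cm², ΣAx_c = 1184729.51 cm³, ΣAy_c = 1170625.51 cm³.
x_c = 1184729.51/17917.37 = 66.12 cm; y_c = 1170625.51/17917.37 = 65.33 cm.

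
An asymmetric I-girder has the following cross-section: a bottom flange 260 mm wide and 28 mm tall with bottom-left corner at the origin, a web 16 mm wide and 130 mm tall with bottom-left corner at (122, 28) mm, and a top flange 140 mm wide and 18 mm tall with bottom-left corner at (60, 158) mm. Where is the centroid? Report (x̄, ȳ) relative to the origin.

bottom flange: A = 260 × 28 = 7280.00, centroid at (130.00, 14.00).
web: A = 16 × 130 = 2080.00, centroid at (130.00, 93.00).
top flange: A = 140 × 18 = 2520.00, centroid at (130.00, 167.00).
ΣA = 11880.00 mm², ΣAx̄ = 1544400.00 mm³, ΣAȳ = 716200.00 mm³.
x̄ = 1544400.00/11880.00 = 130.00 mm; ȳ = 716200.00/11880.00 = 60.29 mm.

x̄ = 130.00 mm, ȳ = 60.29 mm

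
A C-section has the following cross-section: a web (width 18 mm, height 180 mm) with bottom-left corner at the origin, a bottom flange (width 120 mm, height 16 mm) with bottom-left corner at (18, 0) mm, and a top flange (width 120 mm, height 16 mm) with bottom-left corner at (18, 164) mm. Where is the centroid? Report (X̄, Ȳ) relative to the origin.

web: A = 18 × 180 = 3240.00, centroid at (9.00, 90.00).
bottom flange: A = 120 × 16 = 1920.00, centroid at (78.00, 8.00).
top flange: A = 120 × 16 = 1920.00, centroid at (78.00, 172.00).
ΣA = 7080.00 mm²
ΣAX̄ = (3240.00)(9.00) + (1920.00)(78.00) + (1920.00)(78.00) = 328680.00 mm³
ΣAȲ = (3240.00)(90.00) + (1920.00)(8.00) + (1920.00)(172.00) = 637200.00 mm³
X̄ = 328680.00 / 7080.00 = 46.42 mm
Ȳ = 637200.00 / 7080.00 = 90.00 mm

X̄ = 46.42 mm, Ȳ = 90.00 mm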